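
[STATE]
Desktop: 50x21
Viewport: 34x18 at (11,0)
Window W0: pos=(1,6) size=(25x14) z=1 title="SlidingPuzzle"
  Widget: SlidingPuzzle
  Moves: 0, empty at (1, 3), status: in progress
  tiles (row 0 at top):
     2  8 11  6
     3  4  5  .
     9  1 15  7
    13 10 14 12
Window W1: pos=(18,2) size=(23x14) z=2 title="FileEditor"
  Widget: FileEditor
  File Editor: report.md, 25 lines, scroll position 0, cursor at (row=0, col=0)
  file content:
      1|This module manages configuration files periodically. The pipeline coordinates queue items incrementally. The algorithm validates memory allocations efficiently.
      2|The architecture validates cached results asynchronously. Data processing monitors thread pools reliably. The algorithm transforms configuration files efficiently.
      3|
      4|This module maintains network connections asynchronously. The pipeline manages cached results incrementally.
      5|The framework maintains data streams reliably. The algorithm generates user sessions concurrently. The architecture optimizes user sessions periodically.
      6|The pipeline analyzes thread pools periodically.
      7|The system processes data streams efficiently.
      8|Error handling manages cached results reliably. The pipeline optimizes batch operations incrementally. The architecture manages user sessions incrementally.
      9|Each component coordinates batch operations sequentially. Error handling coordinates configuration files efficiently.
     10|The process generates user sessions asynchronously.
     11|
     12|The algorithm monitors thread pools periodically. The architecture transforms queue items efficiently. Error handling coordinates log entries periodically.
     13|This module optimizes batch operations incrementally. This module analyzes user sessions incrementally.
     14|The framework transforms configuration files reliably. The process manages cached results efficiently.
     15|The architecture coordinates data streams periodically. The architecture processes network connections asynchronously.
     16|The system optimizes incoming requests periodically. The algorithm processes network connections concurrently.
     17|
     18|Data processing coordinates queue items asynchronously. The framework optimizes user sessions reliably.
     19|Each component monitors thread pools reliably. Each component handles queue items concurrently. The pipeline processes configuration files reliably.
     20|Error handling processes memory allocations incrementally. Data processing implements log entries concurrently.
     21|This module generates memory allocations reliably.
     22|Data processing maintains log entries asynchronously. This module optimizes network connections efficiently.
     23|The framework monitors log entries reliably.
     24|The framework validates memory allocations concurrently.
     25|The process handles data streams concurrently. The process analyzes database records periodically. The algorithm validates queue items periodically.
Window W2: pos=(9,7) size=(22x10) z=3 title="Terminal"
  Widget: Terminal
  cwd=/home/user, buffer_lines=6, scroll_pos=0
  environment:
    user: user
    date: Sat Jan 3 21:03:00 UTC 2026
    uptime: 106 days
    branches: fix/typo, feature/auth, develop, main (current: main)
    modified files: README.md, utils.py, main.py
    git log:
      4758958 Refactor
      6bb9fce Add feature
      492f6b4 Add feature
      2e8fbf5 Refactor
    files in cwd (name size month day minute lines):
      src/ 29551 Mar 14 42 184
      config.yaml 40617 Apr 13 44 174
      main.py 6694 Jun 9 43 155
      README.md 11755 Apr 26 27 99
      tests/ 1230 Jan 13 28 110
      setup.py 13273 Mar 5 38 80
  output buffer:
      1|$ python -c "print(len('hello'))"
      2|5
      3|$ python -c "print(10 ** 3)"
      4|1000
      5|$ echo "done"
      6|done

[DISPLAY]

                                  
                                  
       ┏━━━━━━━━━━━━━━━━━━━━━┓    
       ┃ FileEditor          ┃    
       ┠─────────────────────┨    
       ┃█his module manages ▲┃    
━━━━━━━┃The architecture val█┃    
━━━━━━━━━━━━━━━━━━━┓        ░┃    
Terminal           ┃maintain░┃    
───────────────────┨k mainta░┃    
 python -c "print(l┃ analyze░┃    
                   ┃rocesses░┃    
 python -c "print(1┃ng manag░┃    
000                ┃nt coord░┃    
 echo "done"       ┃generate▼┃    
one                ┃━━━━━━━━━┛    
━━━━━━━━━━━━━━━━━━━┛              
─┴────┴────┘  ┃                   


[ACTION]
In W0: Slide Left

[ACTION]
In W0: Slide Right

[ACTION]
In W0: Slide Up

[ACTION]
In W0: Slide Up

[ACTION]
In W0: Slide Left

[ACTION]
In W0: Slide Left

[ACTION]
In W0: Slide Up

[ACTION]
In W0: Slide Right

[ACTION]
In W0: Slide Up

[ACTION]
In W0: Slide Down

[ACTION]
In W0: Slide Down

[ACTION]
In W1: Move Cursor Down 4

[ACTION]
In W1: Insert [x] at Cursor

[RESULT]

                                  
                                  
       ┏━━━━━━━━━━━━━━━━━━━━━┓    
       ┃ FileEditor          ┃    
       ┠─────────────────────┨    
       ┃This module manages ▲┃    
━━━━━━━┃The architecture val█┃    
━━━━━━━━━━━━━━━━━━━┓        ░┃    
Terminal           ┃maintain░┃    
───────────────────┨rk maint░┃    
 python -c "print(l┃ analyze░┃    
                   ┃rocesses░┃    
 python -c "print(1┃ng manag░┃    
000                ┃nt coord░┃    
 echo "done"       ┃generate▼┃    
one                ┃━━━━━━━━━┛    
━━━━━━━━━━━━━━━━━━━┛              
─┴────┴────┘  ┃                   


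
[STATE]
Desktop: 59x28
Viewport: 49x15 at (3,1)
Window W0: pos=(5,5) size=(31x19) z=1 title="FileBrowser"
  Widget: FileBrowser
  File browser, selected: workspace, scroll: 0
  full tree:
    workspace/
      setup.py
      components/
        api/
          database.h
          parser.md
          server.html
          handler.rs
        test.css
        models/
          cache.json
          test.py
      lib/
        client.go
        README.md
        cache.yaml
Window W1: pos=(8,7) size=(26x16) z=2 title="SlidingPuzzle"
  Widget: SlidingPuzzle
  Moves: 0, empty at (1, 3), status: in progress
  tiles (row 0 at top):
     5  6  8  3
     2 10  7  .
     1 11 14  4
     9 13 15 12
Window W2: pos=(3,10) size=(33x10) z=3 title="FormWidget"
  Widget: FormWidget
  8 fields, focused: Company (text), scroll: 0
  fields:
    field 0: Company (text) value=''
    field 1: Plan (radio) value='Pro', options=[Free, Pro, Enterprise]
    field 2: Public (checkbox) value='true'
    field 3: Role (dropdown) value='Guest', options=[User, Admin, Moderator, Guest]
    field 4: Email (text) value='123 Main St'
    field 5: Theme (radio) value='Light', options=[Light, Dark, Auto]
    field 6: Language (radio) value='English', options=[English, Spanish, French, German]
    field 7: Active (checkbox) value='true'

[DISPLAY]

                                                 
                                                 
                                                 
                                                 
  ┏━━━━━━━━━━━━━━━━━━━━━━━━━━━━━┓                
  ┃ FileBrowser                 ┃                
  ┠──┏━━━━━━━━━━━━━━━━━━━━━━━━┓─┨                
  ┃> ┃ SlidingPuzzle          ┃ ┃                
  ┃  ┠────────────────────────┨ ┃                
┏━━━━━━━━━━━━━━━━━━━━━━━━━━━━━━━┓                
┃ FormWidget                    ┃                
┠───────────────────────────────┨                
┃> Company:    [               ]┃                
┃  Plan:       ( ) Free  (●) Pro┃                
┃  Public:     [x]              ┃                


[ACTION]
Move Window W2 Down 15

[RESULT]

                                                 
                                                 
                                                 
                                                 
  ┏━━━━━━━━━━━━━━━━━━━━━━━━━━━━━┓                
  ┃ FileBrowser                 ┃                
  ┠──┏━━━━━━━━━━━━━━━━━━━━━━━━┓─┨                
  ┃> ┃ SlidingPuzzle          ┃ ┃                
  ┃  ┠────────────────────────┨ ┃                
  ┃  ┃┌────┬────┬────┬────┐   ┃ ┃                
  ┃  ┃│  5 │  6 │  8 │  3 │   ┃ ┃                
  ┃  ┃├────┼────┼────┼────┤   ┃ ┃                
  ┃  ┃│  2 │ 10 │  7 │    │   ┃ ┃                
  ┃  ┃├────┼────┼────┼────┤   ┃ ┃                
  ┃  ┃│  1 │ 11 │ 14 │  4 │   ┃ ┃                


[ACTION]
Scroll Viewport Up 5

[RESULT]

                                                 
                                                 
                                                 
                                                 
                                                 
  ┏━━━━━━━━━━━━━━━━━━━━━━━━━━━━━┓                
  ┃ FileBrowser                 ┃                
  ┠──┏━━━━━━━━━━━━━━━━━━━━━━━━┓─┨                
  ┃> ┃ SlidingPuzzle          ┃ ┃                
  ┃  ┠────────────────────────┨ ┃                
  ┃  ┃┌────┬────┬────┬────┐   ┃ ┃                
  ┃  ┃│  5 │  6 │  8 │  3 │   ┃ ┃                
  ┃  ┃├────┼────┼────┼────┤   ┃ ┃                
  ┃  ┃│  2 │ 10 │  7 │    │   ┃ ┃                
  ┃  ┃├────┼────┼────┼────┤   ┃ ┃                


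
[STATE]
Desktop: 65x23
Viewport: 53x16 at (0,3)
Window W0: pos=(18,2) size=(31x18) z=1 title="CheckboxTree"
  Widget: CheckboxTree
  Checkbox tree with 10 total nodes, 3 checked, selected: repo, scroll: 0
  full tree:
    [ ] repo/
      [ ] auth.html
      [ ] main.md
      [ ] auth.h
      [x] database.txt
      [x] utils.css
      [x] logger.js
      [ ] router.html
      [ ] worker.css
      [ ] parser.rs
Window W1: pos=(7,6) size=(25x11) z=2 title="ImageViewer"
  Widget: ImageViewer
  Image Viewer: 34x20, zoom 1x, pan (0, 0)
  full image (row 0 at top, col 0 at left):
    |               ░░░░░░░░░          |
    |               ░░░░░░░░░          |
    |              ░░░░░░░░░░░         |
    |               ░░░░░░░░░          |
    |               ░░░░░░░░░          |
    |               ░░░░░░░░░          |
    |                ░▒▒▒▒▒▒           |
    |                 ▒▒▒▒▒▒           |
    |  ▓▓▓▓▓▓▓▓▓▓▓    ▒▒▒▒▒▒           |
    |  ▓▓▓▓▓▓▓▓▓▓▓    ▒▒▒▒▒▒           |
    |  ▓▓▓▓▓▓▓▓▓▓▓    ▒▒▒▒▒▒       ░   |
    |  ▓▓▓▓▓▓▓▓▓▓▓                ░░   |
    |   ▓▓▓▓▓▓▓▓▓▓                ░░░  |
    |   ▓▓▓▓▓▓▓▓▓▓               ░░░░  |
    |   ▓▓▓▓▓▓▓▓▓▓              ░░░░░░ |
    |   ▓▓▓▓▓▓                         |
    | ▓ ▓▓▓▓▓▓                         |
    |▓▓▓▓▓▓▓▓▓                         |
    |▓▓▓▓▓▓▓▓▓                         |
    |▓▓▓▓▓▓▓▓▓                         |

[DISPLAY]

                  ┃ CheckboxTree                ┃    
                  ┠─────────────────────────────┨    
                  ┃>[-] repo/                   ┃    
       ┏━━━━━━━━━━━━━━━━━━━━━━━┓tml             ┃    
       ┃ ImageViewer           ┃d               ┃    
       ┠───────────────────────┨                ┃    
       ┃               ░░░░░░░░┃se.txt          ┃    
       ┃               ░░░░░░░░┃css             ┃    
       ┃              ░░░░░░░░░┃.js             ┃    
       ┃               ░░░░░░░░┃.html           ┃    
       ┃               ░░░░░░░░┃.css            ┃    
       ┃               ░░░░░░░░┃.rs             ┃    
       ┃                ░▒▒▒▒▒▒┃                ┃    
       ┗━━━━━━━━━━━━━━━━━━━━━━━┛                ┃    
                  ┃                             ┃    
                  ┃                             ┃    


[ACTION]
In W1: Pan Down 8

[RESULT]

                  ┃ CheckboxTree                ┃    
                  ┠─────────────────────────────┨    
                  ┃>[-] repo/                   ┃    
       ┏━━━━━━━━━━━━━━━━━━━━━━━┓tml             ┃    
       ┃ ImageViewer           ┃d               ┃    
       ┠───────────────────────┨                ┃    
       ┃  ▓▓▓▓▓▓▓▓▓▓▓    ▒▒▒▒▒▒┃se.txt          ┃    
       ┃  ▓▓▓▓▓▓▓▓▓▓▓    ▒▒▒▒▒▒┃css             ┃    
       ┃  ▓▓▓▓▓▓▓▓▓▓▓    ▒▒▒▒▒▒┃.js             ┃    
       ┃  ▓▓▓▓▓▓▓▓▓▓▓          ┃.html           ┃    
       ┃   ▓▓▓▓▓▓▓▓▓▓          ┃.css            ┃    
       ┃   ▓▓▓▓▓▓▓▓▓▓          ┃.rs             ┃    
       ┃   ▓▓▓▓▓▓▓▓▓▓          ┃                ┃    
       ┗━━━━━━━━━━━━━━━━━━━━━━━┛                ┃    
                  ┃                             ┃    
                  ┃                             ┃    


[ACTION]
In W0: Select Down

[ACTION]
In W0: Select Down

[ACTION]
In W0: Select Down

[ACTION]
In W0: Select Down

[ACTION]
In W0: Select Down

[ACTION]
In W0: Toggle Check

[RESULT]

                  ┃ CheckboxTree                ┃    
                  ┠─────────────────────────────┨    
                  ┃ [-] repo/                   ┃    
       ┏━━━━━━━━━━━━━━━━━━━━━━━┓tml             ┃    
       ┃ ImageViewer           ┃d               ┃    
       ┠───────────────────────┨                ┃    
       ┃  ▓▓▓▓▓▓▓▓▓▓▓    ▒▒▒▒▒▒┃se.txt          ┃    
       ┃  ▓▓▓▓▓▓▓▓▓▓▓    ▒▒▒▒▒▒┃css             ┃    
       ┃  ▓▓▓▓▓▓▓▓▓▓▓    ▒▒▒▒▒▒┃.js             ┃    
       ┃  ▓▓▓▓▓▓▓▓▓▓▓          ┃.html           ┃    
       ┃   ▓▓▓▓▓▓▓▓▓▓          ┃.css            ┃    
       ┃   ▓▓▓▓▓▓▓▓▓▓          ┃.rs             ┃    
       ┃   ▓▓▓▓▓▓▓▓▓▓          ┃                ┃    
       ┗━━━━━━━━━━━━━━━━━━━━━━━┛                ┃    
                  ┃                             ┃    
                  ┃                             ┃    


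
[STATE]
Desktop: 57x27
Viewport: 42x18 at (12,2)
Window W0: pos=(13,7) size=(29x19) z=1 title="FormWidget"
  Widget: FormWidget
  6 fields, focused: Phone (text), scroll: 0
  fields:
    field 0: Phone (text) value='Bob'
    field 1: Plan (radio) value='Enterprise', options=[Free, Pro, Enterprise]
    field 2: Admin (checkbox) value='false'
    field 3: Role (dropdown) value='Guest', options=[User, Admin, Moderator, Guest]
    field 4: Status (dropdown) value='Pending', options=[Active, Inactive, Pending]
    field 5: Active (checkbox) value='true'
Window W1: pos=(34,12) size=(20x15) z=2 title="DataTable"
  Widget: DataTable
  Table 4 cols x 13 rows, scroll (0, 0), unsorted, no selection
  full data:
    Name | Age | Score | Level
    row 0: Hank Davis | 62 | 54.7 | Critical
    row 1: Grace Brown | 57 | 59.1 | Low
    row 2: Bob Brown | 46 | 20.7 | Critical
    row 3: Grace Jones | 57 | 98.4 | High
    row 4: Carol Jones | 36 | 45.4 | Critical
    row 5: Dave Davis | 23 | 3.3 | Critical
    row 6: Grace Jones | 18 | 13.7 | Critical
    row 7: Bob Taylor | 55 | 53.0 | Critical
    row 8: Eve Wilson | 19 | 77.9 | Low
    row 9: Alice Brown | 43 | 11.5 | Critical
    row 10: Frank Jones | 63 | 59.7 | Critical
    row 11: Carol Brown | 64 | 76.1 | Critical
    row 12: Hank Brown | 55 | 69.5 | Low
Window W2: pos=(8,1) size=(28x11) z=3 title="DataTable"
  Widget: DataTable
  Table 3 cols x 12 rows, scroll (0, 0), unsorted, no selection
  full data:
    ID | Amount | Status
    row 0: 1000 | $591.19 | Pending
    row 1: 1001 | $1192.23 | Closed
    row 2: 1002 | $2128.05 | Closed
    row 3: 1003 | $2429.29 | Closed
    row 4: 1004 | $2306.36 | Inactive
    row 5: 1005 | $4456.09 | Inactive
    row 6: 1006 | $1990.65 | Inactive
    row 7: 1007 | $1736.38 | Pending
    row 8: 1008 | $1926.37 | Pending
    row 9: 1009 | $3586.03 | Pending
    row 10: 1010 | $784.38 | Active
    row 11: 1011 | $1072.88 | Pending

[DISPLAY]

taTable                ┃                  
───────────────────────┨                  
 │Amount  │Status      ┃                  
─┼────────┼────────    ┃                  
0│$591.19 │Pending     ┃                  
1│$1192.23│Closed      ┃━━━━━┓            
2│$2128.05│Closed      ┃     ┃            
3│$2429.29│Closed      ┃─────┨            
4│$2306.36│Inactive    ┃    ]┃            
━━━━━━━━━━━━━━━━━━━━━━━┛  ( )┃            
 ┃  Admin:      [ ]   ┏━━━━━━━━━━━━━━━━━━┓
 ┃  Role:       [Guest┃ DataTable        ┃
 ┃  Status:     [Pendi┠──────────────────┨
 ┃  Active:     [x]   ┃Name       │Age│Sc┃
 ┃                    ┃───────────┼───┼──┃
 ┃                    ┃Hank Davis │62 │54┃
 ┃                    ┃Grace Brown│57 │59┃
 ┃                    ┃Bob Brown  │46 │20┃


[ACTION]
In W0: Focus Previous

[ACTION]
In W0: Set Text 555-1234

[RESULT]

taTable                ┃                  
───────────────────────┨                  
 │Amount  │Status      ┃                  
─┼────────┼────────    ┃                  
0│$591.19 │Pending     ┃                  
1│$1192.23│Closed      ┃━━━━━┓            
2│$2128.05│Closed      ┃     ┃            
3│$2429.29│Closed      ┃─────┨            
4│$2306.36│Inactive    ┃    ]┃            
━━━━━━━━━━━━━━━━━━━━━━━┛  ( )┃            
 ┃  Admin:      [ ]   ┏━━━━━━━━━━━━━━━━━━┓
 ┃  Role:       [Guest┃ DataTable        ┃
 ┃  Status:     [Pendi┠──────────────────┨
 ┃> Active:     [x]   ┃Name       │Age│Sc┃
 ┃                    ┃───────────┼───┼──┃
 ┃                    ┃Hank Davis │62 │54┃
 ┃                    ┃Grace Brown│57 │59┃
 ┃                    ┃Bob Brown  │46 │20┃


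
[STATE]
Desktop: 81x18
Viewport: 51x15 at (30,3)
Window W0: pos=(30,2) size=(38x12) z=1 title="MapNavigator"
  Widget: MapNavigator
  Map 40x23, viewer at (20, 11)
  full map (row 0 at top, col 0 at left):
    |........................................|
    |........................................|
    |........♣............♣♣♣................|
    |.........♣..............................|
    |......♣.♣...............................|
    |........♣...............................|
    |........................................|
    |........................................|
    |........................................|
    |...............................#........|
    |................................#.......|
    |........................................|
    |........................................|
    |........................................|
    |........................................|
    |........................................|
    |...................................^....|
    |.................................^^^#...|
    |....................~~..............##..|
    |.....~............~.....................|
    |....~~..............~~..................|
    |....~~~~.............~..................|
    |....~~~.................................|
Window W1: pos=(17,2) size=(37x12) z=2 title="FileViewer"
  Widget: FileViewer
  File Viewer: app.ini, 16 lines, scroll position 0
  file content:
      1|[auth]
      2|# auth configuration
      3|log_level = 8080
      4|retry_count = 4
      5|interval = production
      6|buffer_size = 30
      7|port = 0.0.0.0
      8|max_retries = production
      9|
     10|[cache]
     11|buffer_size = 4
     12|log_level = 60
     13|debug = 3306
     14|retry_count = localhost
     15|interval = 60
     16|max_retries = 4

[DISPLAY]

                       ┃             ┃             
───────────────────────┨─────────────┨             
                      ▲┃.............┃             
guration              █┃.............┃             
8080                  ░┃......#......┃             
= 4                   ░┃.......#.....┃             
roduction             ░┃.............┃             
= 30                  ░┃.............┃             
.0                    ░┃.............┃             
= production          ▼┃.............┃             
━━━━━━━━━━━━━━━━━━━━━━━┛━━━━━━━━━━━━━┛             
                                                   
                                                   
                                                   
                                                   


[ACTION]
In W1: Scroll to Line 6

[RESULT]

                       ┃             ┃             
───────────────────────┨─────────────┨             
= 30                  ▲┃.............┃             
.0                    ░┃.............┃             
= production          ░┃......#......┃             
                      ░┃.......#.....┃             
                      █┃.............┃             
= 4                   ░┃.............┃             
60                    ░┃.............┃             
                      ▼┃.............┃             
━━━━━━━━━━━━━━━━━━━━━━━┛━━━━━━━━━━━━━┛             
                                                   
                                                   
                                                   
                                                   


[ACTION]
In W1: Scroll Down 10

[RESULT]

                       ┃             ┃             
───────────────────────┨─────────────┨             
                      ▲┃.............┃             
                      ░┃.............┃             
= 4                   ░┃......#......┃             
60                    ░┃.......#.....┃             
                      ░┃.............┃             
= localhost           ░┃.............┃             
0                     █┃.............┃             
= 4                   ▼┃.............┃             
━━━━━━━━━━━━━━━━━━━━━━━┛━━━━━━━━━━━━━┛             
                                                   
                                                   
                                                   
                                                   


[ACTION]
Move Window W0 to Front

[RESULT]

┃ MapNavigator                       ┃             
┠────────────────────────────────────┨             
┃....................................┃             
┃....................................┃             
┃.............................#......┃             
┃..............................#.....┃             
┃..................@.................┃             
┃....................................┃             
┃....................................┃             
┃....................................┃             
┗━━━━━━━━━━━━━━━━━━━━━━━━━━━━━━━━━━━━┛             
                                                   
                                                   
                                                   
                                                   


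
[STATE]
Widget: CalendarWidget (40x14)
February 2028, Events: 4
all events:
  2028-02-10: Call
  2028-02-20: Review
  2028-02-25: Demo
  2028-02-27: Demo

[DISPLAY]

             February 2028              
Mo Tu We Th Fr Sa Su                    
    1  2  3  4  5  6                    
 7  8  9 10* 11 12 13                   
14 15 16 17 18 19 20*                   
21 22 23 24 25* 26 27*                  
28 29                                   
                                        
                                        
                                        
                                        
                                        
                                        
                                        


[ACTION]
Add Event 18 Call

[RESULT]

             February 2028              
Mo Tu We Th Fr Sa Su                    
    1  2  3  4  5  6                    
 7  8  9 10* 11 12 13                   
14 15 16 17 18* 19 20*                  
21 22 23 24 25* 26 27*                  
28 29                                   
                                        
                                        
                                        
                                        
                                        
                                        
                                        


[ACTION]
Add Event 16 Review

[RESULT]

             February 2028              
Mo Tu We Th Fr Sa Su                    
    1  2  3  4  5  6                    
 7  8  9 10* 11 12 13                   
14 15 16* 17 18* 19 20*                 
21 22 23 24 25* 26 27*                  
28 29                                   
                                        
                                        
                                        
                                        
                                        
                                        
                                        


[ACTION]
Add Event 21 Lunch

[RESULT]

             February 2028              
Mo Tu We Th Fr Sa Su                    
    1  2  3  4  5  6                    
 7  8  9 10* 11 12 13                   
14 15 16* 17 18* 19 20*                 
21* 22 23 24 25* 26 27*                 
28 29                                   
                                        
                                        
                                        
                                        
                                        
                                        
                                        


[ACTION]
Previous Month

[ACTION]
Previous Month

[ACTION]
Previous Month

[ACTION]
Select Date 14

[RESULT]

             November 2027              
Mo Tu We Th Fr Sa Su                    
 1  2  3  4  5  6  7                    
 8  9 10 11 12 13 [14]                  
15 16 17 18 19 20 21                    
22 23 24 25 26 27 28                    
29 30                                   
                                        
                                        
                                        
                                        
                                        
                                        
                                        


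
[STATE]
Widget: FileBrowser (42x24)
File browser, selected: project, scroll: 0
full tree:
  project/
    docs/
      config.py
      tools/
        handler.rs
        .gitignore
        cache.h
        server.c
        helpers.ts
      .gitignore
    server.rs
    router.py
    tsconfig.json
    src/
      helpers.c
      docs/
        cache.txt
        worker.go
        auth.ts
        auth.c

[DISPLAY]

> [-] project/                            
    [+] docs/                             
    server.rs                             
    router.py                             
    tsconfig.json                         
    [+] src/                              
                                          
                                          
                                          
                                          
                                          
                                          
                                          
                                          
                                          
                                          
                                          
                                          
                                          
                                          
                                          
                                          
                                          
                                          


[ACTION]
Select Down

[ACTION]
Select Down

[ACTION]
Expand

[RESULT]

  [-] project/                            
    [+] docs/                             
  > server.rs                             
    router.py                             
    tsconfig.json                         
    [+] src/                              
                                          
                                          
                                          
                                          
                                          
                                          
                                          
                                          
                                          
                                          
                                          
                                          
                                          
                                          
                                          
                                          
                                          
                                          


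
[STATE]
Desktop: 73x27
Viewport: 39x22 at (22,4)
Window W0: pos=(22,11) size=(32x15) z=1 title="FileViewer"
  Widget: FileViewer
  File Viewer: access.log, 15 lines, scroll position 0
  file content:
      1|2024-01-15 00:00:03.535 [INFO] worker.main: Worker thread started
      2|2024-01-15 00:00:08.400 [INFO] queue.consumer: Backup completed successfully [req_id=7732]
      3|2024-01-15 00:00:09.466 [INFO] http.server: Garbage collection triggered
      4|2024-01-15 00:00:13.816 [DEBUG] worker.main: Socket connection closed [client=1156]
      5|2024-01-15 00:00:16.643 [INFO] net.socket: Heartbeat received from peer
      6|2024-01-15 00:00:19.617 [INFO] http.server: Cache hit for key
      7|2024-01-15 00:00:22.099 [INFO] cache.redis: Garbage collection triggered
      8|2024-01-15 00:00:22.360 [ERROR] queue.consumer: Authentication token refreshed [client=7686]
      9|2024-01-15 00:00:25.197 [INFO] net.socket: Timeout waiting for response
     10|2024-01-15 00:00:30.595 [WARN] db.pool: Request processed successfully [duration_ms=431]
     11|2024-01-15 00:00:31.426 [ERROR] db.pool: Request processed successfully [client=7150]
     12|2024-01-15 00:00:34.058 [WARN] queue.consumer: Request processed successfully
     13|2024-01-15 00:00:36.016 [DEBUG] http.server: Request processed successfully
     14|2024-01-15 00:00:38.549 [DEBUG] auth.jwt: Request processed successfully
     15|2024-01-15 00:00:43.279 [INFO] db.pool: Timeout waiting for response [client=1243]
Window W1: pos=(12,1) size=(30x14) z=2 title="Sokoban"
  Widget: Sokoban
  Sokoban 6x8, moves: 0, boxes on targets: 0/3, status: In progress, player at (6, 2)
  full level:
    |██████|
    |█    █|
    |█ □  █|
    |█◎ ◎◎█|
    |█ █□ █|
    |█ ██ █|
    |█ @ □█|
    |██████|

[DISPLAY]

                   ┃                   
                   ┃                   
                   ┃                   
                   ┃                   
                   ┃                   
                   ┃                   
                   ┃                   
                   ┃━━━━━━━━━━━┓       
 0/3               ┃           ┃       
                   ┃───────────┨       
━━━━━━━━━━━━━━━━━━━┛.535 [INFO▲┃       
┃2024-01-15 00:00:08.400 [INFO█┃       
┃2024-01-15 00:00:09.466 [INFO░┃       
┃2024-01-15 00:00:13.816 [DEBU░┃       
┃2024-01-15 00:00:16.643 [INFO░┃       
┃2024-01-15 00:00:19.617 [INFO░┃       
┃2024-01-15 00:00:22.099 [INFO░┃       
┃2024-01-15 00:00:22.360 [ERRO░┃       
┃2024-01-15 00:00:25.197 [INFO░┃       
┃2024-01-15 00:00:30.595 [WARN░┃       
┃2024-01-15 00:00:31.426 [ERRO▼┃       
┗━━━━━━━━━━━━━━━━━━━━━━━━━━━━━━┛       


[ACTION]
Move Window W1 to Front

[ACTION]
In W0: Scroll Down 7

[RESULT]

                   ┃                   
                   ┃                   
                   ┃                   
                   ┃                   
                   ┃                   
                   ┃                   
                   ┃                   
                   ┃━━━━━━━━━━━┓       
 0/3               ┃           ┃       
                   ┃───────────┨       
━━━━━━━━━━━━━━━━━━━┛.643 [INFO▲┃       
┃2024-01-15 00:00:19.617 [INFO░┃       
┃2024-01-15 00:00:22.099 [INFO░┃       
┃2024-01-15 00:00:22.360 [ERRO░┃       
┃2024-01-15 00:00:25.197 [INFO░┃       
┃2024-01-15 00:00:30.595 [WARN░┃       
┃2024-01-15 00:00:31.426 [ERRO░┃       
┃2024-01-15 00:00:34.058 [WARN░┃       
┃2024-01-15 00:00:36.016 [DEBU░┃       
┃2024-01-15 00:00:38.549 [DEBU█┃       
┃2024-01-15 00:00:43.279 [INFO▼┃       
┗━━━━━━━━━━━━━━━━━━━━━━━━━━━━━━┛       


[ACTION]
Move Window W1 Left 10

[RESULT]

         ┃                             
         ┃                             
         ┃                             
         ┃                             
         ┃                             
         ┃                             
         ┃                             
         ┃━━━━━━━━━━━━━━━━━━━━━┓       
         ┃er                   ┃       
         ┃─────────────────────┨       
━━━━━━━━━┛5 00:00:16.643 [INFO▲┃       
┃2024-01-15 00:00:19.617 [INFO░┃       
┃2024-01-15 00:00:22.099 [INFO░┃       
┃2024-01-15 00:00:22.360 [ERRO░┃       
┃2024-01-15 00:00:25.197 [INFO░┃       
┃2024-01-15 00:00:30.595 [WARN░┃       
┃2024-01-15 00:00:31.426 [ERRO░┃       
┃2024-01-15 00:00:34.058 [WARN░┃       
┃2024-01-15 00:00:36.016 [DEBU░┃       
┃2024-01-15 00:00:38.549 [DEBU█┃       
┃2024-01-15 00:00:43.279 [INFO▼┃       
┗━━━━━━━━━━━━━━━━━━━━━━━━━━━━━━┛       


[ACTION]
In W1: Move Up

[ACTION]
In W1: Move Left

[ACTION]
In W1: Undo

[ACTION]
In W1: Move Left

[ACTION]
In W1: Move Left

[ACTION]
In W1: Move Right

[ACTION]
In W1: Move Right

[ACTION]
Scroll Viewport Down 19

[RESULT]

         ┃                             
         ┃                             
         ┃                             
         ┃                             
         ┃                             
         ┃                             
         ┃━━━━━━━━━━━━━━━━━━━━━┓       
         ┃er                   ┃       
         ┃─────────────────────┨       
━━━━━━━━━┛5 00:00:16.643 [INFO▲┃       
┃2024-01-15 00:00:19.617 [INFO░┃       
┃2024-01-15 00:00:22.099 [INFO░┃       
┃2024-01-15 00:00:22.360 [ERRO░┃       
┃2024-01-15 00:00:25.197 [INFO░┃       
┃2024-01-15 00:00:30.595 [WARN░┃       
┃2024-01-15 00:00:31.426 [ERRO░┃       
┃2024-01-15 00:00:34.058 [WARN░┃       
┃2024-01-15 00:00:36.016 [DEBU░┃       
┃2024-01-15 00:00:38.549 [DEBU█┃       
┃2024-01-15 00:00:43.279 [INFO▼┃       
┗━━━━━━━━━━━━━━━━━━━━━━━━━━━━━━┛       
                                       


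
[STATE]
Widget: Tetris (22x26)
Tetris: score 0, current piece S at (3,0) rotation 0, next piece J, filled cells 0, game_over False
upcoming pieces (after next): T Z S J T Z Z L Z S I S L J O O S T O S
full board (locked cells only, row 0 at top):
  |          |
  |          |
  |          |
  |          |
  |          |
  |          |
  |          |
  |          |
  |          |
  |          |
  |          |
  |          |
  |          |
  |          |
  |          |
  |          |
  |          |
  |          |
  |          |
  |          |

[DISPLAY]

    ░░    │Next:      
   ░░     │█          
          │███        
          │           
          │           
          │           
          │Score:     
          │0          
          │           
          │           
          │           
          │           
          │           
          │           
          │           
          │           
          │           
          │           
          │           
          │           
          │           
          │           
          │           
          │           
          │           
          │           


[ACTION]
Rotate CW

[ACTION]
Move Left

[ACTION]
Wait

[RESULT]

          │Next:      
  ░       │█          
  ░░      │███        
   ░      │           
          │           
          │           
          │Score:     
          │0          
          │           
          │           
          │           
          │           
          │           
          │           
          │           
          │           
          │           
          │           
          │           
          │           
          │           
          │           
          │           
          │           
          │           
          │           


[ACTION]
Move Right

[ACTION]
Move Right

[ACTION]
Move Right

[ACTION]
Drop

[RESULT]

          │Next:      
          │█          
     ░    │███        
     ░░   │           
      ░   │           
          │           
          │Score:     
          │0          
          │           
          │           
          │           
          │           
          │           
          │           
          │           
          │           
          │           
          │           
          │           
          │           
          │           
          │           
          │           
          │           
          │           
          │           
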